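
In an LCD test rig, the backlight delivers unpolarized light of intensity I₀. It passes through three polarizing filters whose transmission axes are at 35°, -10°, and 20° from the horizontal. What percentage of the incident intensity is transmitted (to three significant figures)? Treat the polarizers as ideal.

Unpolarized light through the first polarizer → I₁ = ½ I₀, now polarized at 35°.
I₂ = I₁ cos²(-10° − 35°) = 0.5 I₀ · cos²(45°) = 0.25 I₀.
I₃ = I₂ cos²(20° + 10°) = 0.25 I₀ · cos²(30°) = 0.1875 I₀.
That is 18.75% of the incident intensity.

≈ 18.8%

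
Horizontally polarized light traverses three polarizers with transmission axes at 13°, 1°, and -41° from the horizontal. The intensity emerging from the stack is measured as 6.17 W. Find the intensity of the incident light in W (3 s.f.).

I₀ ≈ 12.3 W

By Malus's law, I₁ = I₀ cos²(13° − 0°) = I₀ cos²(13°) = 0.9494 I₀.
I₂ = I₁ cos²(1° − 13°) = 0.9494 I₀ · cos²(12°) = 0.9084 I₀.
I₃ = I₂ cos²(-41° − 1°) = 0.9084 I₀ · cos²(42°) = 0.5017 I₀.
So 6.17 W = 0.5017 I₀, giving I₀ = 6.17/0.5017 = 12.3 W.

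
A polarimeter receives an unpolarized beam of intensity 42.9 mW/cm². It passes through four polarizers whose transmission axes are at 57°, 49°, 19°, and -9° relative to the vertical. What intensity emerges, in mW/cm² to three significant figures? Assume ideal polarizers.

I ≈ 12.3 mW/cm²

Unpolarized light through the first polarizer → I₁ = 42.9 mW/cm²/2 = 21.45 mW/cm², polarized at 57°.
I₂ = I₁ · cos²(8°) = 21.45 · 0.9806 = 21.03 mW/cm².
I₃ = I₂ · cos²(30°) = 21.03 · 0.75 = 15.78 mW/cm².
I₄ = I₃ · cos²(28°) = 15.78 · 0.7796 = 12.3 mW/cm².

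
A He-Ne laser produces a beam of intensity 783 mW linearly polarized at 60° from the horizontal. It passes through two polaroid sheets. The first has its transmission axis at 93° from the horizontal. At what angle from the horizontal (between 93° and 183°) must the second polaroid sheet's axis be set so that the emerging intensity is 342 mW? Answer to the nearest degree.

I₁ = I₀ cos²(93° − 60°) = I₀ cos²(33°) = 0.7034 I₀.
Target fraction: 342 / 783 mW = 0.4368 of I₀.
Need I₂/I₀ = 0.4368, so cos²(θ − 93°) = 0.4368 / 0.7034 = 0.621.
θ − 93° = arccos(√0.621) = 38.0°, giving θ ≈ 93 + 38.0 = 131.0°.

θ ≈ 131°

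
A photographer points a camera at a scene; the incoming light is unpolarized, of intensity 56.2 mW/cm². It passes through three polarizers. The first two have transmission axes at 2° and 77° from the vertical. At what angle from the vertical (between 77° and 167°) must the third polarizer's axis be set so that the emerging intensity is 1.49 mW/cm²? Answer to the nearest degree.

θ ≈ 104°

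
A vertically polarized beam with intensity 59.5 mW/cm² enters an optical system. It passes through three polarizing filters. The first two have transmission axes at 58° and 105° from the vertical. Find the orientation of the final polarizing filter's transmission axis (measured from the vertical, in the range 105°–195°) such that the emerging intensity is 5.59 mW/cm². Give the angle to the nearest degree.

θ ≈ 137°

By Malus's law, I₁ = I₀ cos²(58° − 0°) = I₀ cos²(58°) = 0.2808 I₀.
I₂ = I₁ cos²(105° − 58°) = 0.2808 I₀ · cos²(47°) = 0.1306 I₀.
Target fraction: 5.59 / 59.5 mW/cm² = 0.09395 of I₀.
Need I₃/I₀ = 0.09395, so cos²(θ − 105°) = 0.09395 / 0.1306 = 0.7193.
θ − 105° = arccos(√0.7193) = 32.0°, giving θ ≈ 105 + 32.0 = 137.0°.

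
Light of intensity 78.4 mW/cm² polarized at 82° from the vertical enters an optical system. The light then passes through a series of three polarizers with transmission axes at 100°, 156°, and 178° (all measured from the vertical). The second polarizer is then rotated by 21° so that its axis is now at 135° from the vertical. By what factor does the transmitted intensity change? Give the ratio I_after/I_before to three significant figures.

Before rotation:
I₁ = I₀ cos²(100° − 82°) = I₀ cos²(18°) = 0.9045 I₀.
I₂ = I₁ cos²(156° − 100°) = 0.9045 I₀ · cos²(56°) = 0.2828 I₀.
I₃ = I₂ cos²(178° − 156°) = 0.2828 I₀ · cos²(22°) = 0.2431 I₀.
After rotation:
I₁ = I₀ cos²(100° − 82°) = I₀ cos²(18°) = 0.9045 I₀.
I₂ = I₁ cos²(135° − 100°) = 0.9045 I₀ · cos²(35°) = 0.6069 I₀.
I₃ = I₂ cos²(178° − 135°) = 0.6069 I₀ · cos²(43°) = 0.3246 I₀.
Ratio = 0.3246 / 0.2431 = 1.335.

I_new/I_old ≈ 1.34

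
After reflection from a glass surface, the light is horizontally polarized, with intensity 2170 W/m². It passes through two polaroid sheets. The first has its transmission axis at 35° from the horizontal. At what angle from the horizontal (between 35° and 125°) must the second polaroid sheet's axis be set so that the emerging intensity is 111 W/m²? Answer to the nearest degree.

By Malus's law, I₁ = I₀ cos²(35° − 0°) = I₀ cos²(35°) = 0.671 I₀.
Target fraction: 111 / 2170 W/m² = 0.05115 of I₀.
Need I₂/I₀ = 0.05115, so cos²(θ − 35°) = 0.05115 / 0.671 = 0.07623.
θ − 35° = arccos(√0.07623) = 74.0°, giving θ ≈ 35 + 74.0 = 109.0°.

θ ≈ 109°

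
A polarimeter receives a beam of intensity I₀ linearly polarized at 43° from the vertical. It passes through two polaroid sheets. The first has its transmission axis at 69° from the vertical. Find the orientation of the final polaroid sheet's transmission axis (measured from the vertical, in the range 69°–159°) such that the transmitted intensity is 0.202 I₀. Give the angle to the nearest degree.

I₁ = I₀ cos²(69° − 43°) = I₀ cos²(26°) = 0.8078 I₀.
Need I₂/I₀ = 0.202, so cos²(θ − 69°) = 0.202 / 0.8078 = 0.2501.
θ − 69° = arccos(√0.2501) = 60.0°, giving θ ≈ 69 + 60.0 = 129.0°.

θ ≈ 129°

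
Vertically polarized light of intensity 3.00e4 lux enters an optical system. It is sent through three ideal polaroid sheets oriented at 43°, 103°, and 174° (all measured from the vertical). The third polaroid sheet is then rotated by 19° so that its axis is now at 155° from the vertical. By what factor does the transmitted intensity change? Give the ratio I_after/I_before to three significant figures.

I_new/I_old ≈ 3.58

Before rotation:
By Malus's law, I₁ = I₀ cos²(43° − 0°) = I₀ cos²(43°) = 0.5349 I₀.
I₂ = I₁ cos²(103° − 43°) = 0.5349 I₀ · cos²(60°) = 0.1337 I₀.
I₃ = I₂ cos²(174° − 103°) = 0.1337 I₀ · cos²(71°) = 0.01417 I₀.
After rotation:
I₁ = I₀ cos²(43° − 0°) = I₀ cos²(43°) = 0.5349 I₀.
I₂ = I₁ cos²(103° − 43°) = 0.5349 I₀ · cos²(60°) = 0.1337 I₀.
I₃ = I₂ cos²(155° − 103°) = 0.1337 I₀ · cos²(52°) = 0.05068 I₀.
Ratio = 0.05068 / 0.01417 = 3.576.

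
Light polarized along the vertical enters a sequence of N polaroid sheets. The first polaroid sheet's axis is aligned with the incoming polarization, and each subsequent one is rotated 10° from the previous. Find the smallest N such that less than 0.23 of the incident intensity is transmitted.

N = 50

First polarizer is aligned with the polarization: full transmission.
Each further stage multiplies by cos²(10°) = 0.9698.
After N polarizers: T = 0.9698^(N−1). Require T < 0.23 ⇒ N−1 > ln(0.23)/ln(0.9698) = 48.00, so N−1 ≥ 49 and N = 50.
Check: N=50 gives T = 0.2231 < 0.23; N=49 gives T = 0.23.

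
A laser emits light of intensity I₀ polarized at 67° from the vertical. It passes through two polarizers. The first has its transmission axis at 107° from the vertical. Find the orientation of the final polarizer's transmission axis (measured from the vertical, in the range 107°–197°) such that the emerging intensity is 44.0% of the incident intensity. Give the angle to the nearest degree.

By Malus's law, I₁ = I₀ cos²(107° − 67°) = I₀ cos²(40°) = 0.5868 I₀.
Need I₂/I₀ = 0.44, so cos²(θ − 107°) = 0.44 / 0.5868 = 0.7498.
θ − 107° = arccos(√0.7498) = 30.0°, giving θ ≈ 107 + 30.0 = 137.0°.

θ ≈ 137°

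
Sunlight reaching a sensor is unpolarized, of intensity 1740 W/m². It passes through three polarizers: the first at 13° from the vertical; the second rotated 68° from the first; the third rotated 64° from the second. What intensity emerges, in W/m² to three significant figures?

I ≈ 23.5 W/m²

Unpolarized light through the first polarizer → I₁ = 1740 W/m²/2 = 870 W/m², polarized at 13°.
I₂ = I₁ · cos²(68°) = 870 · 0.1403 = 122.1 W/m².
I₃ = I₂ · cos²(64°) = 122.1 · 0.1922 = 23.46 W/m².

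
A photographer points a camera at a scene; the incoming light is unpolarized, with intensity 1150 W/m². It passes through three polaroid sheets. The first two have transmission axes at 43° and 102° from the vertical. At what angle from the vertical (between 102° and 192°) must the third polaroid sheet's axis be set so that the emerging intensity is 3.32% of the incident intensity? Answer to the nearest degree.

Unpolarized light through the first polarizer → I₁ = ½ I₀, now polarized at 43°.
I₂ = I₁ cos²(102° − 43°) = 0.5 I₀ · cos²(59°) = 0.1326 I₀.
Need I₃/I₀ = 0.0332, so cos²(θ − 102°) = 0.0332 / 0.1326 = 0.2503.
θ − 102° = arccos(√0.2503) = 60.0°, giving θ ≈ 102 + 60.0 = 162.0°.

θ ≈ 162°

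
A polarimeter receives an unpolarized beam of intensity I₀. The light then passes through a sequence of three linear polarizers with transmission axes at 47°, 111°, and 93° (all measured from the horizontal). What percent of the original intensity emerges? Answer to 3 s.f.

≈ 8.69%

Unpolarized light through the first polarizer → I₁ = ½ I₀, now polarized at 47°.
I₂ = I₁ cos²(111° − 47°) = 0.5 I₀ · cos²(64°) = 0.09608 I₀.
I₃ = I₂ cos²(93° − 111°) = 0.09608 I₀ · cos²(18°) = 0.08691 I₀.
That is 8.691% of the incident intensity.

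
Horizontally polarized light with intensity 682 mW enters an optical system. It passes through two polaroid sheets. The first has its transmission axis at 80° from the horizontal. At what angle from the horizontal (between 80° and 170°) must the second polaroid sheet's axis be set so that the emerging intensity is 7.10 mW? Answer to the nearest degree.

θ ≈ 134°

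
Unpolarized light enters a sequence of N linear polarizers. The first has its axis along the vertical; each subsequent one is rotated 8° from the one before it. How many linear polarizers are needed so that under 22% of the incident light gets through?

N = 43

First polarizer halves the unpolarized light: factor 1/2.
Each further stage multiplies by cos²(8°) = 0.9806.
After N polarizers: T = 0.5·0.9806^(N−1). Require T < 0.22 ⇒ N−1 > ln(0.22/0.5)/ln(0.9806) = 41.97, so N−1 ≥ 42 and N = 43.
Check: N=43 gives T = 0.2199 < 0.22; N=42 gives T = 0.2242.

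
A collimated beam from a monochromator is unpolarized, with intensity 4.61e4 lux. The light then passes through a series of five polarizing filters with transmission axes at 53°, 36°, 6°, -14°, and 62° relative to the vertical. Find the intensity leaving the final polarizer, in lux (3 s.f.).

Unpolarized light through the first polarizer → I₁ = 4.61e4 lux/2 = 2.305e+04 lux, polarized at 53°.
I₂ = I₁ · cos²(17°) = 2.305e+04 · 0.9145 = 2.108e+04 lux.
I₃ = I₂ · cos²(30°) = 2.108e+04 · 0.75 = 1.581e+04 lux.
I₄ = I₃ · cos²(20°) = 1.581e+04 · 0.883 = 1.396e+04 lux.
I₅ = I₄ · cos²(76°) = 1.396e+04 · 0.05853 = 817 lux.

I ≈ 817 lux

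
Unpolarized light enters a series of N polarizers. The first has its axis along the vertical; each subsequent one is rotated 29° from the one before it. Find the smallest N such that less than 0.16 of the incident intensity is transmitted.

First polarizer halves the unpolarized light: factor 1/2.
Each further stage multiplies by cos²(29°) = 0.765.
After N polarizers: T = 0.5·0.765^(N−1). Require T < 0.16 ⇒ N−1 > ln(0.16/0.5)/ln(0.765) = 4.25, so N−1 ≥ 5 and N = 6.
Check: N=6 gives T = 0.131 < 0.16; N=5 gives T = 0.1712.

N = 6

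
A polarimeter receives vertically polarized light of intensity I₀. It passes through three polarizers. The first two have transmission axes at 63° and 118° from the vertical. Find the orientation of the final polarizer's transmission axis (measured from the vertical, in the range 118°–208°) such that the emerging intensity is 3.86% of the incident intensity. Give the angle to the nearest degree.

By Malus's law, I₁ = I₀ cos²(63° − 0°) = I₀ cos²(63°) = 0.2061 I₀.
I₂ = I₁ cos²(118° − 63°) = 0.2061 I₀ · cos²(55°) = 0.06781 I₀.
Need I₃/I₀ = 0.0386, so cos²(θ − 118°) = 0.0386 / 0.06781 = 0.5693.
θ − 118° = arccos(√0.5693) = 41.0°, giving θ ≈ 118 + 41.0 = 159.0°.

θ ≈ 159°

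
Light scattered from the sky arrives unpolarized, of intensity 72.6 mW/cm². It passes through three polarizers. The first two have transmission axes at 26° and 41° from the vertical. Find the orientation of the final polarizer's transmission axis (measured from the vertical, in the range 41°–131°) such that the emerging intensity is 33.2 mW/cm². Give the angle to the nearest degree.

θ ≈ 49°

Unpolarized light through the first polarizer → I₁ = ½ I₀, now polarized at 26°.
I₂ = I₁ cos²(41° − 26°) = 0.5 I₀ · cos²(15°) = 0.4665 I₀.
Target fraction: 33.2 / 72.6 mW/cm² = 0.4573 of I₀.
Need I₃/I₀ = 0.4573, so cos²(θ − 41°) = 0.4573 / 0.4665 = 0.9803.
θ − 41° = arccos(√0.9803) = 8.1°, giving θ ≈ 41 + 8.1 = 49.1°.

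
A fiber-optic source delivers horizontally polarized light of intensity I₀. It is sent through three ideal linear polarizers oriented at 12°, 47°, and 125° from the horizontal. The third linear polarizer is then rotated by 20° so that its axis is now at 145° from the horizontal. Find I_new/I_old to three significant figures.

I_new/I_old ≈ 0.448

Before rotation:
I₁ = I₀ cos²(12° − 0°) = I₀ cos²(12°) = 0.9568 I₀.
I₂ = I₁ cos²(47° − 12°) = 0.9568 I₀ · cos²(35°) = 0.642 I₀.
I₃ = I₂ cos²(125° − 47°) = 0.642 I₀ · cos²(78°) = 0.02775 I₀.
After rotation:
I₁ = I₀ cos²(12° − 0°) = I₀ cos²(12°) = 0.9568 I₀.
I₂ = I₁ cos²(47° − 12°) = 0.9568 I₀ · cos²(35°) = 0.642 I₀.
Angle between axes 2 and 3: 82°. I₃ = 0.642 I₀ · cos²(82°) = 0.01244 I₀.
Ratio = 0.01244 / 0.02775 = 0.4481.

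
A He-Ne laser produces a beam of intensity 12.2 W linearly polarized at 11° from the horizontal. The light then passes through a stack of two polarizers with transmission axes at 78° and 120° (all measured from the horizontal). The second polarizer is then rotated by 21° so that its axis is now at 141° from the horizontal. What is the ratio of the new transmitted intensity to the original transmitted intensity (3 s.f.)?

I_new/I_old ≈ 0.373

Before rotation:
I₁ = I₀ cos²(78° − 11°) = I₀ cos²(67°) = 0.1527 I₀.
I₂ = I₁ cos²(120° − 78°) = 0.1527 I₀ · cos²(42°) = 0.08431 I₀.
After rotation:
I₁ = I₀ cos²(78° − 11°) = I₀ cos²(67°) = 0.1527 I₀.
I₂ = I₁ cos²(141° − 78°) = 0.1527 I₀ · cos²(63°) = 0.03147 I₀.
Ratio = 0.03147 / 0.08431 = 0.3732.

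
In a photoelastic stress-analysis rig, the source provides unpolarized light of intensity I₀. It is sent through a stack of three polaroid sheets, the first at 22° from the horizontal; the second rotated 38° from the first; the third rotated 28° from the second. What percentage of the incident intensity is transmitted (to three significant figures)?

Unpolarized light through the first polarizer → I₁ = ½ I₀, now polarized at 22°.
I₂ = I₁ cos²(38°) = 0.5 · 0.621 I₀ = 0.3105 I₀.
I₃ = I₂ cos²(28°) = 0.3105 · 0.7796 I₀ = 0.242 I₀.
That is 24.2% of the incident intensity.

≈ 24.2%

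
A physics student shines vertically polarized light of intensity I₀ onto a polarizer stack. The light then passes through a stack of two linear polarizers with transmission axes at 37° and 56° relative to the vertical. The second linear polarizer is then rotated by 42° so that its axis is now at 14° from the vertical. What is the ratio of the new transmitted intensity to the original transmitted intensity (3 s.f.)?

Before rotation:
I₁ = I₀ cos²(37° − 0°) = I₀ cos²(37°) = 0.6378 I₀.
I₂ = I₁ cos²(56° − 37°) = 0.6378 I₀ · cos²(19°) = 0.5702 I₀.
After rotation:
I₁ = I₀ cos²(37° − 0°) = I₀ cos²(37°) = 0.6378 I₀.
I₂ = I₁ cos²(14° − 37°) = 0.6378 I₀ · cos²(23°) = 0.5404 I₀.
Ratio = 0.5404 / 0.5702 = 0.9478.

I_new/I_old ≈ 0.948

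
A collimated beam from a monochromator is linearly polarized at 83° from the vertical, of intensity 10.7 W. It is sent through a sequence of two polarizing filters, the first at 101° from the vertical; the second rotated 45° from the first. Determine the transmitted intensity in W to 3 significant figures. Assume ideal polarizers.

I ≈ 4.84 W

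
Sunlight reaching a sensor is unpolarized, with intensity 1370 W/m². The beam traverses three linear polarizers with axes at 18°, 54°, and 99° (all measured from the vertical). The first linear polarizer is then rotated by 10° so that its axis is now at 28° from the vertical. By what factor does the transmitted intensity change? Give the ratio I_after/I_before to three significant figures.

Before rotation:
Unpolarized light through the first polarizer → I₁ = ½ I₀, now polarized at 18°.
I₂ = I₁ cos²(54° − 18°) = 0.5 I₀ · cos²(36°) = 0.3273 I₀.
I₃ = I₂ cos²(99° − 54°) = 0.3273 I₀ · cos²(45°) = 0.1636 I₀.
After rotation:
Unpolarized light through the first polarizer → I₁ = ½ I₀, now polarized at 28°.
I₂ = I₁ cos²(54° − 28°) = 0.5 I₀ · cos²(26°) = 0.4039 I₀.
I₃ = I₂ cos²(99° − 54°) = 0.4039 I₀ · cos²(45°) = 0.202 I₀.
Ratio = 0.202 / 0.1636 = 1.234.

I_new/I_old ≈ 1.23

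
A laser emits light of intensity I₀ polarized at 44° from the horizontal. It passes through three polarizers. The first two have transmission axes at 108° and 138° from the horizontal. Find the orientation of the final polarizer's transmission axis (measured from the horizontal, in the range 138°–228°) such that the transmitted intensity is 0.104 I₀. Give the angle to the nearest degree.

θ ≈ 170°

I₁ = I₀ cos²(108° − 44°) = I₀ cos²(64°) = 0.1922 I₀.
I₂ = I₁ cos²(138° − 108°) = 0.1922 I₀ · cos²(30°) = 0.1441 I₀.
Need I₃/I₀ = 0.104, so cos²(θ − 138°) = 0.104 / 0.1441 = 0.7216.
θ − 138° = arccos(√0.7216) = 31.8°, giving θ ≈ 138 + 31.8 = 169.8°.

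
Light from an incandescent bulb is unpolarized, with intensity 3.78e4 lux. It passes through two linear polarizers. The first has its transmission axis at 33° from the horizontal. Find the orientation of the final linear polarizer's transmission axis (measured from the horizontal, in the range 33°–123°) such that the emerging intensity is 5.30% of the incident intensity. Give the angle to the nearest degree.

Unpolarized light through the first polarizer → I₁ = ½ I₀, now polarized at 33°.
Need I₂/I₀ = 0.053, so cos²(θ − 33°) = 0.053 / 0.5 = 0.106.
θ − 33° = arccos(√0.106) = 71.0°, giving θ ≈ 33 + 71.0 = 104.0°.

θ ≈ 104°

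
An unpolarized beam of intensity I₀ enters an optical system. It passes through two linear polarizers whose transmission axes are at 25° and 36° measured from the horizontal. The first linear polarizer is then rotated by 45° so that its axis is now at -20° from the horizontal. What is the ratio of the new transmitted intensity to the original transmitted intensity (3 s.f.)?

Before rotation:
Unpolarized light through the first polarizer → I₁ = ½ I₀, now polarized at 25°.
I₂ = I₁ cos²(36° − 25°) = 0.5 I₀ · cos²(11°) = 0.4818 I₀.
After rotation:
Unpolarized light through the first polarizer → I₁ = ½ I₀, now polarized at -20°.
I₂ = I₁ cos²(36° + 20°) = 0.5 I₀ · cos²(56°) = 0.1563 I₀.
Ratio = 0.1563 / 0.4818 = 0.3245.

I_new/I_old ≈ 0.325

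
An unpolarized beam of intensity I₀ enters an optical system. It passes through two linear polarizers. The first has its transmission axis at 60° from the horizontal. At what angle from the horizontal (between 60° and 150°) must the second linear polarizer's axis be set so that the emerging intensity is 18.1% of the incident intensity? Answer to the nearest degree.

Unpolarized light through the first polarizer → I₁ = ½ I₀, now polarized at 60°.
Need I₂/I₀ = 0.181, so cos²(θ − 60°) = 0.181 / 0.5 = 0.362.
θ − 60° = arccos(√0.362) = 53.0°, giving θ ≈ 60 + 53.0 = 113.0°.

θ ≈ 113°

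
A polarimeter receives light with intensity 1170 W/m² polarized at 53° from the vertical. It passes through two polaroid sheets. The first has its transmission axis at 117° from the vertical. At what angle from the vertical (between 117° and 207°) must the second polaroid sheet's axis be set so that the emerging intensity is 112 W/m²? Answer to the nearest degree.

θ ≈ 162°

I₁ = I₀ cos²(117° − 53°) = I₀ cos²(64°) = 0.1922 I₀.
Target fraction: 112 / 1170 W/m² = 0.09573 of I₀.
Need I₂/I₀ = 0.09573, so cos²(θ − 117°) = 0.09573 / 0.1922 = 0.4981.
θ − 117° = arccos(√0.4981) = 45.1°, giving θ ≈ 117 + 45.1 = 162.1°.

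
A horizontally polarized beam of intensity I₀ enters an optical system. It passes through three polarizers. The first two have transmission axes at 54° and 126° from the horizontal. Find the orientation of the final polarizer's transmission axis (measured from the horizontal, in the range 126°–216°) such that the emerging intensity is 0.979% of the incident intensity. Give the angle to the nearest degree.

θ ≈ 183°

I₁ = I₀ cos²(54° − 0°) = I₀ cos²(54°) = 0.3455 I₀.
I₂ = I₁ cos²(126° − 54°) = 0.3455 I₀ · cos²(72°) = 0.03299 I₀.
Need I₃/I₀ = 0.00979, so cos²(θ − 126°) = 0.00979 / 0.03299 = 0.2967.
θ − 126° = arccos(√0.2967) = 57.0°, giving θ ≈ 126 + 57.0 = 183.0°.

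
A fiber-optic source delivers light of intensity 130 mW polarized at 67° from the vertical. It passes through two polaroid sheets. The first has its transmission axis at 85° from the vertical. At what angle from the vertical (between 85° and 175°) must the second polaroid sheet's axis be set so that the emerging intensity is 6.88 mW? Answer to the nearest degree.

I₁ = I₀ cos²(85° − 67°) = I₀ cos²(18°) = 0.9045 I₀.
Target fraction: 6.88 / 130 mW = 0.05292 of I₀.
Need I₂/I₀ = 0.05292, so cos²(θ − 85°) = 0.05292 / 0.9045 = 0.05851.
θ − 85° = arccos(√0.05851) = 76.0°, giving θ ≈ 85 + 76.0 = 161.0°.

θ ≈ 161°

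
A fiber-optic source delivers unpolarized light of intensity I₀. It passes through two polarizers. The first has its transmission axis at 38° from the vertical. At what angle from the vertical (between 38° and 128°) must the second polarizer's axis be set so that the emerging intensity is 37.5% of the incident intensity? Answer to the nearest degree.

Unpolarized light through the first polarizer → I₁ = ½ I₀, now polarized at 38°.
Need I₂/I₀ = 0.375, so cos²(θ − 38°) = 0.375 / 0.5 = 0.75.
θ − 38° = arccos(√0.75) = 30.0°, giving θ ≈ 38 + 30.0 = 68.0°.

θ ≈ 68°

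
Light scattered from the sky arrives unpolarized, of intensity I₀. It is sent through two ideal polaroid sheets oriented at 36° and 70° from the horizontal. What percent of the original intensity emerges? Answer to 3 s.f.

≈ 34.4%

Unpolarized light through the first polarizer → I₁ = ½ I₀, now polarized at 36°.
I₂ = I₁ cos²(70° − 36°) = 0.5 I₀ · cos²(34°) = 0.3437 I₀.
That is 34.37% of the incident intensity.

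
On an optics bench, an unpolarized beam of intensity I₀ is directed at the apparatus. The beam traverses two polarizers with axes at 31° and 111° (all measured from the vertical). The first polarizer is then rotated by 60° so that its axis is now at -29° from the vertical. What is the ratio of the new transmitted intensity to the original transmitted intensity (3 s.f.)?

Before rotation:
Unpolarized light through the first polarizer → I₁ = ½ I₀, now polarized at 31°.
I₂ = I₁ cos²(111° − 31°) = 0.5 I₀ · cos²(80°) = 0.01508 I₀.
After rotation:
Unpolarized light through the first polarizer → I₁ = ½ I₀, now polarized at -29°.
Angle between axes 1 and 2: 40°. I₂ = 0.5 I₀ · cos²(40°) = 0.2934 I₀.
Ratio = 0.2934 / 0.01508 = 19.46.

I_new/I_old ≈ 19.5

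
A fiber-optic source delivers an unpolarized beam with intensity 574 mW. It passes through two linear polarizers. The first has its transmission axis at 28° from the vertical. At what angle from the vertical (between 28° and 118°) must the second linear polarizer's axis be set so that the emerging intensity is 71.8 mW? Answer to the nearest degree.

Unpolarized light through the first polarizer → I₁ = ½ I₀, now polarized at 28°.
Target fraction: 71.8 / 574 mW = 0.1251 of I₀.
Need I₂/I₀ = 0.1251, so cos²(θ − 28°) = 0.1251 / 0.5 = 0.2502.
θ − 28° = arccos(√0.2502) = 60.0°, giving θ ≈ 28 + 60.0 = 88.0°.

θ ≈ 88°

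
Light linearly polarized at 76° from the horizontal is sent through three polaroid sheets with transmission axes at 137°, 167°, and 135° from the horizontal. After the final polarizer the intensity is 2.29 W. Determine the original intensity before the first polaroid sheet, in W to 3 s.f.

I₁ = I₀ cos²(137° − 76°) = I₀ cos²(61°) = 0.235 I₀.
I₂ = I₁ cos²(167° − 137°) = 0.235 I₀ · cos²(30°) = 0.1763 I₀.
I₃ = I₂ cos²(135° − 167°) = 0.1763 I₀ · cos²(32°) = 0.1268 I₀.
So 2.29 W = 0.1268 I₀, giving I₀ = 2.29/0.1268 = 18.06 W.

I₀ ≈ 18.1 W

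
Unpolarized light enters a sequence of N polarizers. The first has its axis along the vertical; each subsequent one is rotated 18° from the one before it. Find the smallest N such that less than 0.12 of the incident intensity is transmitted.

First polarizer halves the unpolarized light: factor 1/2.
Each further stage multiplies by cos²(18°) = 0.9045.
After N polarizers: T = 0.5·0.9045^(N−1). Require T < 0.12 ⇒ N−1 > ln(0.12/0.5)/ln(0.9045) = 14.22, so N−1 ≥ 15 and N = 16.
Check: N=16 gives T = 0.111 < 0.12; N=15 gives T = 0.1227.

N = 16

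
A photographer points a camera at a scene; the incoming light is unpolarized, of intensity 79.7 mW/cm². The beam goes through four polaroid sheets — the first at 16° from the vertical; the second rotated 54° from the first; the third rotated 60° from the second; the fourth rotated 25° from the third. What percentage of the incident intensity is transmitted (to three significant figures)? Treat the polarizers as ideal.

≈ 3.55%

Unpolarized light through the first polarizer → I₁ = 79.7 mW/cm²/2 = 39.85 mW/cm², polarized at 16°.
I₂ = I₁ · cos²(54°) = 39.85 · 0.3455 = 13.77 mW/cm².
I₃ = I₂ · cos²(60°) = 13.77 · 0.25 = 3.442 mW/cm².
I₄ = I₃ · cos²(25°) = 3.442 · 0.8214 = 2.827 mW/cm².
That is 3.547% of the incident intensity.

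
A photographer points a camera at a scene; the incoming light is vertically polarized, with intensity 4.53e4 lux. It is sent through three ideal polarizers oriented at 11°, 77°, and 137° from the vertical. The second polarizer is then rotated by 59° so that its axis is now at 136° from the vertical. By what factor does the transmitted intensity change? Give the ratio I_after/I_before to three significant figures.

I_new/I_old ≈ 7.95

Before rotation:
By Malus's law, I₁ = I₀ cos²(11° − 0°) = I₀ cos²(11°) = 0.9636 I₀.
I₂ = I₁ cos²(77° − 11°) = 0.9636 I₀ · cos²(66°) = 0.1594 I₀.
I₃ = I₂ cos²(137° − 77°) = 0.1594 I₀ · cos²(60°) = 0.03985 I₀.
After rotation:
I₁ = I₀ cos²(11° − 0°) = I₀ cos²(11°) = 0.9636 I₀.
Angle between axes 1 and 2: 55°. I₂ = 0.9636 I₀ · cos²(55°) = 0.317 I₀.
I₃ = I₂ cos²(137° − 136°) = 0.317 I₀ · cos²(1°) = 0.3169 I₀.
Ratio = 0.3169 / 0.03985 = 7.952.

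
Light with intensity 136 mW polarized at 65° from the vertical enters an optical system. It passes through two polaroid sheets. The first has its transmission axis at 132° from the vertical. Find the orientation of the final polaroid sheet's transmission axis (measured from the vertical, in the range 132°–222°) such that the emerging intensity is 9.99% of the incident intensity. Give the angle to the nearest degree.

By Malus's law, I₁ = I₀ cos²(132° − 65°) = I₀ cos²(67°) = 0.1527 I₀.
Need I₂/I₀ = 0.0999, so cos²(θ − 132°) = 0.0999 / 0.1527 = 0.6543.
θ − 132° = arccos(√0.6543) = 36.0°, giving θ ≈ 132 + 36.0 = 168.0°.

θ ≈ 168°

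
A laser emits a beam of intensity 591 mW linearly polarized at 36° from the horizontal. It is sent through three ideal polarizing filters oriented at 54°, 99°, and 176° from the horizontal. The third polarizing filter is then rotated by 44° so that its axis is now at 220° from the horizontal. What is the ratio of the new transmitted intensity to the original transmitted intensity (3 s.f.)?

Before rotation:
I₁ = I₀ cos²(54° − 36°) = I₀ cos²(18°) = 0.9045 I₀.
I₂ = I₁ cos²(99° − 54°) = 0.9045 I₀ · cos²(45°) = 0.4523 I₀.
I₃ = I₂ cos²(176° − 99°) = 0.4523 I₀ · cos²(77°) = 0.02289 I₀.
After rotation:
I₁ = I₀ cos²(54° − 36°) = I₀ cos²(18°) = 0.9045 I₀.
I₂ = I₁ cos²(99° − 54°) = 0.9045 I₀ · cos²(45°) = 0.4523 I₀.
Angle between axes 2 and 3: 59°. I₃ = 0.4523 I₀ · cos²(59°) = 0.12 I₀.
Ratio = 0.12 / 0.02289 = 5.242.

I_new/I_old ≈ 5.24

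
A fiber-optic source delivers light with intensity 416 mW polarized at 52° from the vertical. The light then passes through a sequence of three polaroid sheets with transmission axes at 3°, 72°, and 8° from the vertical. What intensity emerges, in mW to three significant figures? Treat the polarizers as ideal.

I ≈ 4.42 mW

I₁ = 416 mW · cos²(49°) = 179.1 mW.
I₂ = I₁ · cos²(69°) = 179.1 · 0.1284 = 23 mW.
I₃ = I₂ · cos²(64°) = 23 · 0.1922 = 4.419 mW.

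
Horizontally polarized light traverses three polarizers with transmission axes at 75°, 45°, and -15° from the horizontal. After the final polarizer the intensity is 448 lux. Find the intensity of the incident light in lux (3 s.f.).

I₁ = I₀ cos²(75° − 0°) = I₀ cos²(75°) = 0.06699 I₀.
I₂ = I₁ cos²(45° − 75°) = 0.06699 I₀ · cos²(30°) = 0.05024 I₀.
I₃ = I₂ cos²(-15° − 45°) = 0.05024 I₀ · cos²(60°) = 0.01256 I₀.
So 448 lux = 0.01256 I₀, giving I₀ = 448/0.01256 = 3.567e+04 lux.

I₀ ≈ 3.57e4 lux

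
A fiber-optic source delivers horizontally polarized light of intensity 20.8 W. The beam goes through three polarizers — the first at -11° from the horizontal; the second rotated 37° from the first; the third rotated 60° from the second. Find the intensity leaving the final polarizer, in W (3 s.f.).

I ≈ 3.20 W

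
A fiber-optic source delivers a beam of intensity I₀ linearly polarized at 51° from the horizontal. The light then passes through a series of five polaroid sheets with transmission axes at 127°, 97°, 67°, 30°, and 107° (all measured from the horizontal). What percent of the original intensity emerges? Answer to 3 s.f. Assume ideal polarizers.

≈ 0.106%

By Malus's law, I₁ = I₀ cos²(127° − 51°) = I₀ cos²(76°) = 0.05853 I₀.
I₂ = I₁ cos²(97° − 127°) = 0.05853 I₀ · cos²(30°) = 0.04389 I₀.
I₃ = I₂ cos²(67° − 97°) = 0.04389 I₀ · cos²(30°) = 0.03292 I₀.
I₄ = I₃ cos²(30° − 67°) = 0.03292 I₀ · cos²(37°) = 0.021 I₀.
I₅ = I₄ cos²(107° − 30°) = 0.021 I₀ · cos²(77°) = 0.001063 I₀.
That is 0.1063% of the incident intensity.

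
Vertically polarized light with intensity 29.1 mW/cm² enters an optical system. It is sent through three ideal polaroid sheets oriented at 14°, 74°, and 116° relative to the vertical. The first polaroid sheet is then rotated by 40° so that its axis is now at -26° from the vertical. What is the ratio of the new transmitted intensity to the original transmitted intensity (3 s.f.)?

Before rotation:
By Malus's law, I₁ = I₀ cos²(14° − 0°) = I₀ cos²(14°) = 0.9415 I₀.
I₂ = I₁ cos²(74° − 14°) = 0.9415 I₀ · cos²(60°) = 0.2354 I₀.
I₃ = I₂ cos²(116° − 74°) = 0.2354 I₀ · cos²(42°) = 0.13 I₀.
After rotation:
I₁ = I₀ cos²(-26° − 0°) = I₀ cos²(26°) = 0.8078 I₀.
Angle between axes 1 and 2: 80°. I₂ = 0.8078 I₀ · cos²(80°) = 0.02436 I₀.
I₃ = I₂ cos²(116° − 74°) = 0.02436 I₀ · cos²(42°) = 0.01345 I₀.
Ratio = 0.01345 / 0.13 = 0.1035.

I_new/I_old ≈ 0.103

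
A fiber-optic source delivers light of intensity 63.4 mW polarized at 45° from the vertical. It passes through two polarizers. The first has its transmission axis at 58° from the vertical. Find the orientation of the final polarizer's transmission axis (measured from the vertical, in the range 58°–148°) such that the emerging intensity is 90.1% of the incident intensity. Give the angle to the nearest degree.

θ ≈ 71°

By Malus's law, I₁ = I₀ cos²(58° − 45°) = I₀ cos²(13°) = 0.9494 I₀.
Need I₂/I₀ = 0.901, so cos²(θ − 58°) = 0.901 / 0.9494 = 0.949.
θ − 58° = arccos(√0.949) = 13.0°, giving θ ≈ 58 + 13.0 = 71.0°.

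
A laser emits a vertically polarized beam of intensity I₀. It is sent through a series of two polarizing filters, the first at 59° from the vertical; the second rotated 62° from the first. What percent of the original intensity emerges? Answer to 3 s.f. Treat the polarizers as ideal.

By Malus's law, I₁ = I₀ cos²(59° − 0°) = I₀ cos²(59°) = 0.2653 I₀.
I₂ = I₁ cos²(62°) = 0.2653 · 0.2204 I₀ = 0.05847 I₀.
That is 5.847% of the incident intensity.

≈ 5.85%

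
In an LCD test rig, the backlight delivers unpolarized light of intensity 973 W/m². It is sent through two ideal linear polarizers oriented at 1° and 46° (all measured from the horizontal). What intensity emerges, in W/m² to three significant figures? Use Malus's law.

I ≈ 243 W/m²

Unpolarized light through the first polarizer → I₁ = 973 W/m²/2 = 486.5 W/m², polarized at 1°.
I₂ = I₁ · cos²(45°) = 486.5 · 0.5 = 243.3 W/m².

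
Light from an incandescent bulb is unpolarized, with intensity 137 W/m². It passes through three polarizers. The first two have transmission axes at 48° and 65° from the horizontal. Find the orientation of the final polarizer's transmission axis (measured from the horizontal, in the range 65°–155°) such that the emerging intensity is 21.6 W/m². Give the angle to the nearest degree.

Unpolarized light through the first polarizer → I₁ = ½ I₀, now polarized at 48°.
I₂ = I₁ cos²(65° − 48°) = 0.5 I₀ · cos²(17°) = 0.4573 I₀.
Target fraction: 21.6 / 137 W/m² = 0.1577 of I₀.
Need I₃/I₀ = 0.1577, so cos²(θ − 65°) = 0.1577 / 0.4573 = 0.3448.
θ − 65° = arccos(√0.3448) = 54.0°, giving θ ≈ 65 + 54.0 = 119.0°.

θ ≈ 119°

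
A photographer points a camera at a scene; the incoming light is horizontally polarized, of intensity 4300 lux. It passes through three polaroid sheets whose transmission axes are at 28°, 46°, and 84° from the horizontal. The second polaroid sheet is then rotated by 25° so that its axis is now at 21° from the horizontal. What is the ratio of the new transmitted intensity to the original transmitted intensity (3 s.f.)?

Before rotation:
I₁ = I₀ cos²(28° − 0°) = I₀ cos²(28°) = 0.7796 I₀.
I₂ = I₁ cos²(46° − 28°) = 0.7796 I₀ · cos²(18°) = 0.7052 I₀.
I₃ = I₂ cos²(84° − 46°) = 0.7052 I₀ · cos²(38°) = 0.4379 I₀.
After rotation:
I₁ = I₀ cos²(28° − 0°) = I₀ cos²(28°) = 0.7796 I₀.
I₂ = I₁ cos²(21° − 28°) = 0.7796 I₀ · cos²(7°) = 0.768 I₀.
I₃ = I₂ cos²(84° − 21°) = 0.768 I₀ · cos²(63°) = 0.1583 I₀.
Ratio = 0.1583 / 0.4379 = 0.3615.

I_new/I_old ≈ 0.362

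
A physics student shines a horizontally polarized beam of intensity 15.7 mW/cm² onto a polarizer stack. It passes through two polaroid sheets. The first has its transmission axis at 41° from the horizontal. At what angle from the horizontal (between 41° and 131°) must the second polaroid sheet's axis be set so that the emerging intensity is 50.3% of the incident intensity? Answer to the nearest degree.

θ ≈ 61°

I₁ = I₀ cos²(41° − 0°) = I₀ cos²(41°) = 0.5696 I₀.
Need I₂/I₀ = 0.503, so cos²(θ − 41°) = 0.503 / 0.5696 = 0.8831.
θ − 41° = arccos(√0.8831) = 20.0°, giving θ ≈ 41 + 20.0 = 61.0°.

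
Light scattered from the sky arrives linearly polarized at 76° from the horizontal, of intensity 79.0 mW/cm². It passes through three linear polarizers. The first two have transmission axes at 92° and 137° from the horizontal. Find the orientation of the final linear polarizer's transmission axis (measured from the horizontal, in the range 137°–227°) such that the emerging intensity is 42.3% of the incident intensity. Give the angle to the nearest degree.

I₁ = I₀ cos²(92° − 76°) = I₀ cos²(16°) = 0.924 I₀.
I₂ = I₁ cos²(137° − 92°) = 0.924 I₀ · cos²(45°) = 0.462 I₀.
Need I₃/I₀ = 0.423, so cos²(θ − 137°) = 0.423 / 0.462 = 0.9156.
θ − 137° = arccos(√0.9156) = 16.9°, giving θ ≈ 137 + 16.9 = 153.9°.

θ ≈ 154°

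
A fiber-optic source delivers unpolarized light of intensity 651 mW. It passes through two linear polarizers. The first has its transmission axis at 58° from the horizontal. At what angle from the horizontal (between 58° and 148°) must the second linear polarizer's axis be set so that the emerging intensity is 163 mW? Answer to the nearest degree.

θ ≈ 103°

Unpolarized light through the first polarizer → I₁ = ½ I₀, now polarized at 58°.
Target fraction: 163 / 651 mW = 0.2504 of I₀.
Need I₂/I₀ = 0.2504, so cos²(θ − 58°) = 0.2504 / 0.5 = 0.5008.
θ − 58° = arccos(√0.5008) = 45.0°, giving θ ≈ 58 + 45.0 = 103.0°.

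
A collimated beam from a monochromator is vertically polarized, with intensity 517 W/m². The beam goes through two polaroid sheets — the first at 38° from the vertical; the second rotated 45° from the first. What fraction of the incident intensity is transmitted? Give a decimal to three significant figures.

I₁ = 517 W/m² · cos²(38°) = 321 W/m².
I₂ = I₁ · cos²(45°) = 321 · 0.5 = 160.5 W/m².
Transmitted fraction = 0.3105.

I/I₀ ≈ 0.310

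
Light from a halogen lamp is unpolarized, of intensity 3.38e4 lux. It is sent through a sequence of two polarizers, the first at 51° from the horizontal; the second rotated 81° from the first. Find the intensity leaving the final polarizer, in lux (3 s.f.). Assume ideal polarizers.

I ≈ 414 lux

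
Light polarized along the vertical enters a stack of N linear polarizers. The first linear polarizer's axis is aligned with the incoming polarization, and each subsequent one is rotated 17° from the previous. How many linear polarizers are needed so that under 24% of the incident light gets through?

First polarizer is aligned with the polarization: full transmission.
Each further stage multiplies by cos²(17°) = 0.9145.
After N polarizers: T = 0.9145^(N−1). Require T < 0.24 ⇒ N−1 > ln(0.24)/ln(0.9145) = 15.97, so N−1 ≥ 16 and N = 17.
Check: N=17 gives T = 0.2394 < 0.24; N=16 gives T = 0.2618.

N = 17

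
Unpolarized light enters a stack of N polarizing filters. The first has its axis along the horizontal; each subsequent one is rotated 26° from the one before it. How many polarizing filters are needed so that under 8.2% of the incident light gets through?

N = 10

First polarizer halves the unpolarized light: factor 1/2.
Each further stage multiplies by cos²(26°) = 0.8078.
After N polarizers: T = 0.5·0.8078^(N−1). Require T < 0.082 ⇒ N−1 > ln(0.082/0.5)/ln(0.8078) = 8.47, so N−1 ≥ 9 and N = 10.
Check: N=10 gives T = 0.07326 < 0.082; N=9 gives T = 0.09068.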